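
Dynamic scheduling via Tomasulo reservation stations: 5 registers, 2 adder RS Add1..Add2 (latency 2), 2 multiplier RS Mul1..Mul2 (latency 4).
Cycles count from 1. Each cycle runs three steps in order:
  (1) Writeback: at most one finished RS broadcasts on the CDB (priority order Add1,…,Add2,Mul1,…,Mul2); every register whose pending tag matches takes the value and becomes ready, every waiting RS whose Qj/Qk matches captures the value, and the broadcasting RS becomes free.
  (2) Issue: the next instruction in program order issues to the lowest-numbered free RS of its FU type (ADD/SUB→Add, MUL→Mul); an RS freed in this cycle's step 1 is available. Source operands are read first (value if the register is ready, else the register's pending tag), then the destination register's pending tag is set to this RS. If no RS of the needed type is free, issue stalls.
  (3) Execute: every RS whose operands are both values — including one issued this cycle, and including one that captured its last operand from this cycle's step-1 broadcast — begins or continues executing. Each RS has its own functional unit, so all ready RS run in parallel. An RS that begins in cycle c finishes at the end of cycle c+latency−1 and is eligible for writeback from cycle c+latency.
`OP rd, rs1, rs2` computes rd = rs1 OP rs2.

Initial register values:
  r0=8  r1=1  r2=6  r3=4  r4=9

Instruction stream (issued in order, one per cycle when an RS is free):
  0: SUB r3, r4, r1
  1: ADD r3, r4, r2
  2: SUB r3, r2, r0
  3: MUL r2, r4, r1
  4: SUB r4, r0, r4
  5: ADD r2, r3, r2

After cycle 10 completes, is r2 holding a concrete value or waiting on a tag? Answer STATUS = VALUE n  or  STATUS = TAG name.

c1: issue SUB r3<-Add1 | r0:8,r1:1,r2:6,r3:Add1,r4:9
c2: issue ADD r3<-Add2 | r0:8,r1:1,r2:6,r3:Add2,r4:9
c3: CDB Add1=8; issue SUB r3<-Add1 | r0:8,r1:1,r2:6,r3:Add1,r4:9
c4: CDB Add2=15; issue MUL r2<-Mul1 | r0:8,r1:1,r2:Mul1,r3:Add1,r4:9
c5: CDB Add1=-2; issue SUB r4<-Add1 | r0:8,r1:1,r2:Mul1,r3:-2,r4:Add1
c6: issue ADD r2<-Add2 | r0:8,r1:1,r2:Add2,r3:-2,r4:Add1
c7: CDB Add1=-1 | r0:8,r1:1,r2:Add2,r3:-2,r4:-1
c8: CDB Mul1=9 | r0:8,r1:1,r2:Add2,r3:-2,r4:-1
c9: - | r0:8,r1:1,r2:Add2,r3:-2,r4:-1
c10: CDB Add2=7 | r0:8,r1:1,r2:7,r3:-2,r4:-1

STATUS = VALUE 7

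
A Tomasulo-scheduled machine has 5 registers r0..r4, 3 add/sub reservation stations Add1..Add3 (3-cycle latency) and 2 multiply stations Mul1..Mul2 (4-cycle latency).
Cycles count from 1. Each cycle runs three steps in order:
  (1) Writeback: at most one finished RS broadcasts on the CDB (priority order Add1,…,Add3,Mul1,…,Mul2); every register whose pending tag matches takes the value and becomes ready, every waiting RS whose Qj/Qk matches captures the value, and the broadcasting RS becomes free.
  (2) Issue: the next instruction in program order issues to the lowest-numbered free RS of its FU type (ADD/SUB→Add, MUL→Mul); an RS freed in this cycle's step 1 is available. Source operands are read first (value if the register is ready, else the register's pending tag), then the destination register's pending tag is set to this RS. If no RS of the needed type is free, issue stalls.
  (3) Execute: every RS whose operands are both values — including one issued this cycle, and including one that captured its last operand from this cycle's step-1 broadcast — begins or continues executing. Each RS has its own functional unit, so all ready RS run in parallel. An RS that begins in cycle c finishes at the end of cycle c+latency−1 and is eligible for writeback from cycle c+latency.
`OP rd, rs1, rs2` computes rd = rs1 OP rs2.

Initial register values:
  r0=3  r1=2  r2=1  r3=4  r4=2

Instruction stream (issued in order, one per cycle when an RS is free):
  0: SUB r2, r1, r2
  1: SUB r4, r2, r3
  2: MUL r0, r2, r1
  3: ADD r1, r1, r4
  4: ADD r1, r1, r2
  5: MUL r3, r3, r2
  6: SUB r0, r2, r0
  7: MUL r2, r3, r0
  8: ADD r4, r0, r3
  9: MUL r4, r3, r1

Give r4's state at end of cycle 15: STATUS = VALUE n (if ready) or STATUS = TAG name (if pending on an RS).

cycle 1: issue SUB r2<-Add1 // r0:3,r1:2,r2:Add1,r3:4,r4:2
cycle 2: issue SUB r4<-Add2 // r0:3,r1:2,r2:Add1,r3:4,r4:Add2
cycle 3: issue MUL r0<-Mul1 // r0:Mul1,r1:2,r2:Add1,r3:4,r4:Add2
cycle 4: CDB Add1=1; issue ADD r1<-Add1 // r0:Mul1,r1:Add1,r2:1,r3:4,r4:Add2
cycle 5: issue ADD r1<-Add3 // r0:Mul1,r1:Add3,r2:1,r3:4,r4:Add2
cycle 6: issue MUL r3<-Mul2 // r0:Mul1,r1:Add3,r2:1,r3:Mul2,r4:Add2
cycle 7: CDB Add2=-3; issue SUB r0<-Add2 // r0:Add2,r1:Add3,r2:1,r3:Mul2,r4:-3
cycle 8: CDB Mul1=2; issue MUL r2<-Mul1 // r0:Add2,r1:Add3,r2:Mul1,r3:Mul2,r4:-3
cycle 9: stall // r0:Add2,r1:Add3,r2:Mul1,r3:Mul2,r4:-3
cycle 10: CDB Add1=-1; issue ADD r4<-Add1 // r0:Add2,r1:Add3,r2:Mul1,r3:Mul2,r4:Add1
cycle 11: CDB Add2=-1; stall // r0:-1,r1:Add3,r2:Mul1,r3:Mul2,r4:Add1
cycle 12: CDB Mul2=4; issue MUL r4<-Mul2 // r0:-1,r1:Add3,r2:Mul1,r3:4,r4:Mul2
cycle 13: CDB Add3=0 // r0:-1,r1:0,r2:Mul1,r3:4,r4:Mul2
cycle 14: - // r0:-1,r1:0,r2:Mul1,r3:4,r4:Mul2
cycle 15: CDB Add1=3 // r0:-1,r1:0,r2:Mul1,r3:4,r4:Mul2

STATUS = TAG Mul2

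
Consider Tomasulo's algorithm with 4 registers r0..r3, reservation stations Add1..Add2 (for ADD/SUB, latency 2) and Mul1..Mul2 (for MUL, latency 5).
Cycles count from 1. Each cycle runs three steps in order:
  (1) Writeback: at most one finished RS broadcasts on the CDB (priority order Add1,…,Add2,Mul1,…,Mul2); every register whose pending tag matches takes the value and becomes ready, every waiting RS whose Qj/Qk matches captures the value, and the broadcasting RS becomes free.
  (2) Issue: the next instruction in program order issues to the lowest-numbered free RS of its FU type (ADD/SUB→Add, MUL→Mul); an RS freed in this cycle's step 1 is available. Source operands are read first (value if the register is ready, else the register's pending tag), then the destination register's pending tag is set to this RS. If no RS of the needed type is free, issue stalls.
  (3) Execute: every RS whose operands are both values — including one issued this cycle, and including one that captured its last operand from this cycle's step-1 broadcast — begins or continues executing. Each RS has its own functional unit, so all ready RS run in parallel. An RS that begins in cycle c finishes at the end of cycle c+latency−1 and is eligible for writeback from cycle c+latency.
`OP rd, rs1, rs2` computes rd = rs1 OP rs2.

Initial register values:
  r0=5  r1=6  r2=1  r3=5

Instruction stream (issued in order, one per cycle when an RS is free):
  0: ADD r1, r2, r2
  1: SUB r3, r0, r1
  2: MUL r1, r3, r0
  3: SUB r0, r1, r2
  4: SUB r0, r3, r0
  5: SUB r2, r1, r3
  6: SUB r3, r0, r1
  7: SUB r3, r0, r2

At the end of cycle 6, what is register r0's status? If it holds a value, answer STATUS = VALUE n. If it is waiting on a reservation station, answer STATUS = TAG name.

STATUS = TAG Add2

cycle 1: issue ADD r1<-Add1 // r0:5,r1:Add1,r2:1,r3:5
cycle 2: issue SUB r3<-Add2 // r0:5,r1:Add1,r2:1,r3:Add2
cycle 3: CDB Add1=2; issue MUL r1<-Mul1 // r0:5,r1:Mul1,r2:1,r3:Add2
cycle 4: issue SUB r0<-Add1 // r0:Add1,r1:Mul1,r2:1,r3:Add2
cycle 5: CDB Add2=3; issue SUB r0<-Add2 // r0:Add2,r1:Mul1,r2:1,r3:3
cycle 6: stall // r0:Add2,r1:Mul1,r2:1,r3:3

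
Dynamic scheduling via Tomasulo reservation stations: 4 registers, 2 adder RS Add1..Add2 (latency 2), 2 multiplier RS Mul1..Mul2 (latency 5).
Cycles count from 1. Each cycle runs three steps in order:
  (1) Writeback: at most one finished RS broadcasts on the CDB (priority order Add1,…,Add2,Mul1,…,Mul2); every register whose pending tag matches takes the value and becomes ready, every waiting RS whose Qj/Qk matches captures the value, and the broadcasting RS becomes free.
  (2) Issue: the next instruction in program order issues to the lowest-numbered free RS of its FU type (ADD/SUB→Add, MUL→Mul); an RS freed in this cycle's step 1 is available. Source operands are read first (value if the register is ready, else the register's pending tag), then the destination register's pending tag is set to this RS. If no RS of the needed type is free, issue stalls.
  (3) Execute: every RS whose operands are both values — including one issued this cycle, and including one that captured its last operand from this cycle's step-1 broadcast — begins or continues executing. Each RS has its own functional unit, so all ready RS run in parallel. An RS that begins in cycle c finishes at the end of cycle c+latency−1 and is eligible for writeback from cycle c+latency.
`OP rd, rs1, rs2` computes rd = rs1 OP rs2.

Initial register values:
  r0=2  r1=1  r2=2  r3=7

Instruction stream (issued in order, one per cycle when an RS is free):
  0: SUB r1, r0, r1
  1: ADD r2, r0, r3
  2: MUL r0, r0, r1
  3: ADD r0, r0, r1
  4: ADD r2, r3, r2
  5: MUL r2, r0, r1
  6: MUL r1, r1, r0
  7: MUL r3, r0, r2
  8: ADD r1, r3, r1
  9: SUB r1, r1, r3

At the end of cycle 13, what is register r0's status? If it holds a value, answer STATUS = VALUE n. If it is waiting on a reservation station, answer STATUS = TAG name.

STATUS = VALUE 3

c1: issue SUB r1<-Add1 | r0:2,r1:Add1,r2:2,r3:7
c2: issue ADD r2<-Add2 | r0:2,r1:Add1,r2:Add2,r3:7
c3: CDB Add1=1; issue MUL r0<-Mul1 | r0:Mul1,r1:1,r2:Add2,r3:7
c4: CDB Add2=9; issue ADD r0<-Add1 | r0:Add1,r1:1,r2:9,r3:7
c5: issue ADD r2<-Add2 | r0:Add1,r1:1,r2:Add2,r3:7
c6: issue MUL r2<-Mul2 | r0:Add1,r1:1,r2:Mul2,r3:7
c7: CDB Add2=16; stall | r0:Add1,r1:1,r2:Mul2,r3:7
c8: CDB Mul1=2; issue MUL r1<-Mul1 | r0:Add1,r1:Mul1,r2:Mul2,r3:7
c9: stall | r0:Add1,r1:Mul1,r2:Mul2,r3:7
c10: CDB Add1=3; stall | r0:3,r1:Mul1,r2:Mul2,r3:7
c11: stall | r0:3,r1:Mul1,r2:Mul2,r3:7
c12: stall | r0:3,r1:Mul1,r2:Mul2,r3:7
c13: stall | r0:3,r1:Mul1,r2:Mul2,r3:7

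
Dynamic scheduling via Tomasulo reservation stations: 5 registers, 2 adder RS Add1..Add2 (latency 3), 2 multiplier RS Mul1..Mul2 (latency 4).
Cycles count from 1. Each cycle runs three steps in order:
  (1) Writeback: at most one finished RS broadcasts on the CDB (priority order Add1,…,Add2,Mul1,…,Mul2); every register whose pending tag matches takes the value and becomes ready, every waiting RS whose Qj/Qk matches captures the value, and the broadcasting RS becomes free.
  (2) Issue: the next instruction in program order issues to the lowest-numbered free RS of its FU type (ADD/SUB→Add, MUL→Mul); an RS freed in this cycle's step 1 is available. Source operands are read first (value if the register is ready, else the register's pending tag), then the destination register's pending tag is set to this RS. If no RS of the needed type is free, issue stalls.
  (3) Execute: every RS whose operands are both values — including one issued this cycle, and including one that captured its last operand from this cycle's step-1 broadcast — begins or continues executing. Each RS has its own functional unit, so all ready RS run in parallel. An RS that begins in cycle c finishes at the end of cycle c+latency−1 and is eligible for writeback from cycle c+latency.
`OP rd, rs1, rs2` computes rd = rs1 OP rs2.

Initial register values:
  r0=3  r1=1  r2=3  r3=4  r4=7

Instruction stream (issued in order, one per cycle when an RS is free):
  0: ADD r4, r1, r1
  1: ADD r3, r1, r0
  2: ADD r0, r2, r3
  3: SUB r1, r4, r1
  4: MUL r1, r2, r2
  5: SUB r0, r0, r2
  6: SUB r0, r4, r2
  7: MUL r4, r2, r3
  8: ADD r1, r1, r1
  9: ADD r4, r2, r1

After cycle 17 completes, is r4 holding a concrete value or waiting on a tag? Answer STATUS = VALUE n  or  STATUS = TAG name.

cycle 1: issue ADD r4<-Add1 // r0:3,r1:1,r2:3,r3:4,r4:Add1
cycle 2: issue ADD r3<-Add2 // r0:3,r1:1,r2:3,r3:Add2,r4:Add1
cycle 3: stall // r0:3,r1:1,r2:3,r3:Add2,r4:Add1
cycle 4: CDB Add1=2; issue ADD r0<-Add1 // r0:Add1,r1:1,r2:3,r3:Add2,r4:2
cycle 5: CDB Add2=4; issue SUB r1<-Add2 // r0:Add1,r1:Add2,r2:3,r3:4,r4:2
cycle 6: issue MUL r1<-Mul1 // r0:Add1,r1:Mul1,r2:3,r3:4,r4:2
cycle 7: stall // r0:Add1,r1:Mul1,r2:3,r3:4,r4:2
cycle 8: CDB Add1=7; issue SUB r0<-Add1 // r0:Add1,r1:Mul1,r2:3,r3:4,r4:2
cycle 9: CDB Add2=1; issue SUB r0<-Add2 // r0:Add2,r1:Mul1,r2:3,r3:4,r4:2
cycle 10: CDB Mul1=9; issue MUL r4<-Mul1 // r0:Add2,r1:9,r2:3,r3:4,r4:Mul1
cycle 11: CDB Add1=4; issue ADD r1<-Add1 // r0:Add2,r1:Add1,r2:3,r3:4,r4:Mul1
cycle 12: CDB Add2=-1; issue ADD r4<-Add2 // r0:-1,r1:Add1,r2:3,r3:4,r4:Add2
cycle 13: - // r0:-1,r1:Add1,r2:3,r3:4,r4:Add2
cycle 14: CDB Add1=18 // r0:-1,r1:18,r2:3,r3:4,r4:Add2
cycle 15: CDB Mul1=12 // r0:-1,r1:18,r2:3,r3:4,r4:Add2
cycle 16: - // r0:-1,r1:18,r2:3,r3:4,r4:Add2
cycle 17: CDB Add2=21 // r0:-1,r1:18,r2:3,r3:4,r4:21

STATUS = VALUE 21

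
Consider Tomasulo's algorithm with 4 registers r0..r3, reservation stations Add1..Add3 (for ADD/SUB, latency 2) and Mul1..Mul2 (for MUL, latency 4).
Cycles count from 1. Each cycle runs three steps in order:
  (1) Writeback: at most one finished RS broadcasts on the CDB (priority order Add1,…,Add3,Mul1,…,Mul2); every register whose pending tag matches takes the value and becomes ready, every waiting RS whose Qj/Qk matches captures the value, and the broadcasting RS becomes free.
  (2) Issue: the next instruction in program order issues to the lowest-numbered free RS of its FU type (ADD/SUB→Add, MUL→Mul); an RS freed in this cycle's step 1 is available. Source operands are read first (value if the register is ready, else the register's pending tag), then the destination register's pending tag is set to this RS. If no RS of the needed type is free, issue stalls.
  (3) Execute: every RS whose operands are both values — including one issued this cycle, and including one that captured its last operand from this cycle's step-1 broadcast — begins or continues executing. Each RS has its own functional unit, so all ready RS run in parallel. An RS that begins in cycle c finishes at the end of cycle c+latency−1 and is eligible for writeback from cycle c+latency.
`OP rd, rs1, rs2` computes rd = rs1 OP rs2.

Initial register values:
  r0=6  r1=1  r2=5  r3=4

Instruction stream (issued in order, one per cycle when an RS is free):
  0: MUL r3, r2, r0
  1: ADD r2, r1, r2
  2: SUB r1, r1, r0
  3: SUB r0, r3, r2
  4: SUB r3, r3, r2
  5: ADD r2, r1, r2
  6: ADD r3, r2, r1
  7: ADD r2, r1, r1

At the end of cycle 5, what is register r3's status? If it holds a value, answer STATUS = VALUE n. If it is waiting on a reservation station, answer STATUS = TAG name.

  c1: issue MUL r3<-Mul1  regs: r0:6,r1:1,r2:5,r3:Mul1
  c2: issue ADD r2<-Add1  regs: r0:6,r1:1,r2:Add1,r3:Mul1
  c3: issue SUB r1<-Add2  regs: r0:6,r1:Add2,r2:Add1,r3:Mul1
  c4: CDB Add1=6; issue SUB r0<-Add1  regs: r0:Add1,r1:Add2,r2:6,r3:Mul1
  c5: CDB Add2=-5; issue SUB r3<-Add2  regs: r0:Add1,r1:-5,r2:6,r3:Add2

STATUS = TAG Add2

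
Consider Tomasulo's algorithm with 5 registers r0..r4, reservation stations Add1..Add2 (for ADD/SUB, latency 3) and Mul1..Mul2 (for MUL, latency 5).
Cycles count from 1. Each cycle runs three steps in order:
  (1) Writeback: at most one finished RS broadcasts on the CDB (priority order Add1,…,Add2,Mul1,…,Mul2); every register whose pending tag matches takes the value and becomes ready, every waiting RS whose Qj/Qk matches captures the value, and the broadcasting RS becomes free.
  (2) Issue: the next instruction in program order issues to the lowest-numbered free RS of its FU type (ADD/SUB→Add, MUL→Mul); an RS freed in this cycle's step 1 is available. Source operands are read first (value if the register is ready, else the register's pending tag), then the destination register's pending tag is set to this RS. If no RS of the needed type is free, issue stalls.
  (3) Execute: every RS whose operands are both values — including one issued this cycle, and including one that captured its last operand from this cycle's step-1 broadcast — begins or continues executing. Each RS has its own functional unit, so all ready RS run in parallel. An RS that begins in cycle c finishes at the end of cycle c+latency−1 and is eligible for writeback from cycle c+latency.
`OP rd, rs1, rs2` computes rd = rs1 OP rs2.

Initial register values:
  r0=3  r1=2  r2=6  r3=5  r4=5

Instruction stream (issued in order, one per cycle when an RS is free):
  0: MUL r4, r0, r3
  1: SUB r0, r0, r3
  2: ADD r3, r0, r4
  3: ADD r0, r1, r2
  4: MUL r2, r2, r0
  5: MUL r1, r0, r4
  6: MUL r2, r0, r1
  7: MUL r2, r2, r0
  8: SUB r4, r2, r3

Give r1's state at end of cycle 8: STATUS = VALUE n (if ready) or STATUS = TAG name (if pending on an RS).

STATUS = TAG Mul2

cycle 1: issue MUL r4<-Mul1 // r0:3,r1:2,r2:6,r3:5,r4:Mul1
cycle 2: issue SUB r0<-Add1 // r0:Add1,r1:2,r2:6,r3:5,r4:Mul1
cycle 3: issue ADD r3<-Add2 // r0:Add1,r1:2,r2:6,r3:Add2,r4:Mul1
cycle 4: stall // r0:Add1,r1:2,r2:6,r3:Add2,r4:Mul1
cycle 5: CDB Add1=-2; issue ADD r0<-Add1 // r0:Add1,r1:2,r2:6,r3:Add2,r4:Mul1
cycle 6: CDB Mul1=15; issue MUL r2<-Mul1 // r0:Add1,r1:2,r2:Mul1,r3:Add2,r4:15
cycle 7: issue MUL r1<-Mul2 // r0:Add1,r1:Mul2,r2:Mul1,r3:Add2,r4:15
cycle 8: CDB Add1=8; stall // r0:8,r1:Mul2,r2:Mul1,r3:Add2,r4:15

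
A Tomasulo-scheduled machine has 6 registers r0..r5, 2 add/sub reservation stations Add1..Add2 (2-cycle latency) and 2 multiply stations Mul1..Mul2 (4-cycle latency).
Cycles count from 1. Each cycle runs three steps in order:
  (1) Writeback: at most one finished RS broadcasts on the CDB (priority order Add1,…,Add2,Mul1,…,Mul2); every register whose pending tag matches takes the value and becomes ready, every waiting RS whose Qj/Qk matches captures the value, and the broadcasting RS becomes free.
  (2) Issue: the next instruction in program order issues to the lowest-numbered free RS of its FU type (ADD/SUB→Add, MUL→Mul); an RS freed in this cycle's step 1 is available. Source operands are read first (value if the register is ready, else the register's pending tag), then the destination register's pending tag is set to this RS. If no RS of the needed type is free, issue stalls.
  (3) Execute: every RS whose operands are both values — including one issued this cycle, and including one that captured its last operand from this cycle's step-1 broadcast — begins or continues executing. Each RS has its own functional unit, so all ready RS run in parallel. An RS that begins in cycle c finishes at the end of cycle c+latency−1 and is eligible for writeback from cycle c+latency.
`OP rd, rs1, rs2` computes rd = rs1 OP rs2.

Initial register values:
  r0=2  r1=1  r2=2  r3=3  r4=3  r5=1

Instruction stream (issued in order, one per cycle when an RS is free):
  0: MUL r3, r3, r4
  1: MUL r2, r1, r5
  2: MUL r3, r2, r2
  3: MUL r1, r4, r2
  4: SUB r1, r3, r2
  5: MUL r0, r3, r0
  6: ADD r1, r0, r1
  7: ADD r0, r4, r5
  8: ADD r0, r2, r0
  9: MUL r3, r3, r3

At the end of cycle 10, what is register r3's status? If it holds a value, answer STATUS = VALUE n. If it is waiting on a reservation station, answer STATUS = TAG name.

STATUS = VALUE 1

  c1: issue MUL r3<-Mul1  regs: r0:2,r1:1,r2:2,r3:Mul1,r4:3,r5:1
  c2: issue MUL r2<-Mul2  regs: r0:2,r1:1,r2:Mul2,r3:Mul1,r4:3,r5:1
  c3: stall  regs: r0:2,r1:1,r2:Mul2,r3:Mul1,r4:3,r5:1
  c4: stall  regs: r0:2,r1:1,r2:Mul2,r3:Mul1,r4:3,r5:1
  c5: CDB Mul1=9; issue MUL r3<-Mul1  regs: r0:2,r1:1,r2:Mul2,r3:Mul1,r4:3,r5:1
  c6: CDB Mul2=1; issue MUL r1<-Mul2  regs: r0:2,r1:Mul2,r2:1,r3:Mul1,r4:3,r5:1
  c7: issue SUB r1<-Add1  regs: r0:2,r1:Add1,r2:1,r3:Mul1,r4:3,r5:1
  c8: stall  regs: r0:2,r1:Add1,r2:1,r3:Mul1,r4:3,r5:1
  c9: stall  regs: r0:2,r1:Add1,r2:1,r3:Mul1,r4:3,r5:1
  c10: CDB Mul1=1; issue MUL r0<-Mul1  regs: r0:Mul1,r1:Add1,r2:1,r3:1,r4:3,r5:1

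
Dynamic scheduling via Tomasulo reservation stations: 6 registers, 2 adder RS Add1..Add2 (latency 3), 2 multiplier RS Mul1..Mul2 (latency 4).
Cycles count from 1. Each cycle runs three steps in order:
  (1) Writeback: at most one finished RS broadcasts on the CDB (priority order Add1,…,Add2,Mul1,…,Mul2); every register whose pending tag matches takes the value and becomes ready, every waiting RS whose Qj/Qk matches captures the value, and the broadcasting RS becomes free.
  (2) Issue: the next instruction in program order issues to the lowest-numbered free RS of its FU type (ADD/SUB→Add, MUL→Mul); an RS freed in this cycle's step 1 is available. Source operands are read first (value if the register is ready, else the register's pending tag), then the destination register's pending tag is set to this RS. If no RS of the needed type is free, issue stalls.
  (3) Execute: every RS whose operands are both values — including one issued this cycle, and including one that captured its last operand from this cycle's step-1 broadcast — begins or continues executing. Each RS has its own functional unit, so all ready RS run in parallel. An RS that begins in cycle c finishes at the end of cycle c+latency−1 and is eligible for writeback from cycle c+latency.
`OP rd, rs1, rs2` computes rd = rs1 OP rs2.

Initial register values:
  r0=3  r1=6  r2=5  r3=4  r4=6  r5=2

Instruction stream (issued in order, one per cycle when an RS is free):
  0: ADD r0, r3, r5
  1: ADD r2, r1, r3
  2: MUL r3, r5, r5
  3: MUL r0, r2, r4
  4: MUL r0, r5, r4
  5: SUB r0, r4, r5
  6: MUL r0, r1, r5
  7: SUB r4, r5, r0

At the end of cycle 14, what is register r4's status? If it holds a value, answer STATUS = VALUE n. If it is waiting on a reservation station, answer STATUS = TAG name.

  c1: issue ADD r0<-Add1  regs: r0:Add1,r1:6,r2:5,r3:4,r4:6,r5:2
  c2: issue ADD r2<-Add2  regs: r0:Add1,r1:6,r2:Add2,r3:4,r4:6,r5:2
  c3: issue MUL r3<-Mul1  regs: r0:Add1,r1:6,r2:Add2,r3:Mul1,r4:6,r5:2
  c4: CDB Add1=6; issue MUL r0<-Mul2  regs: r0:Mul2,r1:6,r2:Add2,r3:Mul1,r4:6,r5:2
  c5: CDB Add2=10; stall  regs: r0:Mul2,r1:6,r2:10,r3:Mul1,r4:6,r5:2
  c6: stall  regs: r0:Mul2,r1:6,r2:10,r3:Mul1,r4:6,r5:2
  c7: CDB Mul1=4; issue MUL r0<-Mul1  regs: r0:Mul1,r1:6,r2:10,r3:4,r4:6,r5:2
  c8: issue SUB r0<-Add1  regs: r0:Add1,r1:6,r2:10,r3:4,r4:6,r5:2
  c9: CDB Mul2=60; issue MUL r0<-Mul2  regs: r0:Mul2,r1:6,r2:10,r3:4,r4:6,r5:2
  c10: issue SUB r4<-Add2  regs: r0:Mul2,r1:6,r2:10,r3:4,r4:Add2,r5:2
  c11: CDB Add1=4  regs: r0:Mul2,r1:6,r2:10,r3:4,r4:Add2,r5:2
  c12: CDB Mul1=12  regs: r0:Mul2,r1:6,r2:10,r3:4,r4:Add2,r5:2
  c13: CDB Mul2=12  regs: r0:12,r1:6,r2:10,r3:4,r4:Add2,r5:2
  c14: -  regs: r0:12,r1:6,r2:10,r3:4,r4:Add2,r5:2

STATUS = TAG Add2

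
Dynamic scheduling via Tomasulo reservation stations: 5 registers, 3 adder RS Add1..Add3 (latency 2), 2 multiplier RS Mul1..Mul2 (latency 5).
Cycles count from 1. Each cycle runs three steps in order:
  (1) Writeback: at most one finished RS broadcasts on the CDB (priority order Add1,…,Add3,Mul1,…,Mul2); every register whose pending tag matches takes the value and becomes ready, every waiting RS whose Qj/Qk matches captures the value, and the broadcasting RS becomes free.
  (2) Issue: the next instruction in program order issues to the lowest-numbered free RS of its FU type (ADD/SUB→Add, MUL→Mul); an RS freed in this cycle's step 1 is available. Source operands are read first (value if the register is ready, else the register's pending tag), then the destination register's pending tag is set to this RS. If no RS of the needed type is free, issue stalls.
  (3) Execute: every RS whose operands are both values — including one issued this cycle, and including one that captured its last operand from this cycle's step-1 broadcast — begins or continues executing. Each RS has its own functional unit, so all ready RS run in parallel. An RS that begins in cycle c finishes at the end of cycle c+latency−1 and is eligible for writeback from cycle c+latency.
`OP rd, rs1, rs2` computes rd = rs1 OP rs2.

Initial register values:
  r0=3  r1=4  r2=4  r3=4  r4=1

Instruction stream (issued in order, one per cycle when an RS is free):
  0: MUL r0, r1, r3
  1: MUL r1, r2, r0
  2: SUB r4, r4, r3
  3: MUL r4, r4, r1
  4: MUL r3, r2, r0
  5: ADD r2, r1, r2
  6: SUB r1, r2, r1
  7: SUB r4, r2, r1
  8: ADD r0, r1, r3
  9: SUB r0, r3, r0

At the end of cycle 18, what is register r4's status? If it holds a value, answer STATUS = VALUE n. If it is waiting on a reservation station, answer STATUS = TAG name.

STATUS = VALUE 64

c1: issue MUL r0<-Mul1 | r0:Mul1,r1:4,r2:4,r3:4,r4:1
c2: issue MUL r1<-Mul2 | r0:Mul1,r1:Mul2,r2:4,r3:4,r4:1
c3: issue SUB r4<-Add1 | r0:Mul1,r1:Mul2,r2:4,r3:4,r4:Add1
c4: stall | r0:Mul1,r1:Mul2,r2:4,r3:4,r4:Add1
c5: CDB Add1=-3; stall | r0:Mul1,r1:Mul2,r2:4,r3:4,r4:-3
c6: CDB Mul1=16; issue MUL r4<-Mul1 | r0:16,r1:Mul2,r2:4,r3:4,r4:Mul1
c7: stall | r0:16,r1:Mul2,r2:4,r3:4,r4:Mul1
c8: stall | r0:16,r1:Mul2,r2:4,r3:4,r4:Mul1
c9: stall | r0:16,r1:Mul2,r2:4,r3:4,r4:Mul1
c10: stall | r0:16,r1:Mul2,r2:4,r3:4,r4:Mul1
c11: CDB Mul2=64; issue MUL r3<-Mul2 | r0:16,r1:64,r2:4,r3:Mul2,r4:Mul1
c12: issue ADD r2<-Add1 | r0:16,r1:64,r2:Add1,r3:Mul2,r4:Mul1
c13: issue SUB r1<-Add2 | r0:16,r1:Add2,r2:Add1,r3:Mul2,r4:Mul1
c14: CDB Add1=68; issue SUB r4<-Add1 | r0:16,r1:Add2,r2:68,r3:Mul2,r4:Add1
c15: issue ADD r0<-Add3 | r0:Add3,r1:Add2,r2:68,r3:Mul2,r4:Add1
c16: CDB Add2=4; issue SUB r0<-Add2 | r0:Add2,r1:4,r2:68,r3:Mul2,r4:Add1
c17: CDB Mul1=-192 | r0:Add2,r1:4,r2:68,r3:Mul2,r4:Add1
c18: CDB Add1=64 | r0:Add2,r1:4,r2:68,r3:Mul2,r4:64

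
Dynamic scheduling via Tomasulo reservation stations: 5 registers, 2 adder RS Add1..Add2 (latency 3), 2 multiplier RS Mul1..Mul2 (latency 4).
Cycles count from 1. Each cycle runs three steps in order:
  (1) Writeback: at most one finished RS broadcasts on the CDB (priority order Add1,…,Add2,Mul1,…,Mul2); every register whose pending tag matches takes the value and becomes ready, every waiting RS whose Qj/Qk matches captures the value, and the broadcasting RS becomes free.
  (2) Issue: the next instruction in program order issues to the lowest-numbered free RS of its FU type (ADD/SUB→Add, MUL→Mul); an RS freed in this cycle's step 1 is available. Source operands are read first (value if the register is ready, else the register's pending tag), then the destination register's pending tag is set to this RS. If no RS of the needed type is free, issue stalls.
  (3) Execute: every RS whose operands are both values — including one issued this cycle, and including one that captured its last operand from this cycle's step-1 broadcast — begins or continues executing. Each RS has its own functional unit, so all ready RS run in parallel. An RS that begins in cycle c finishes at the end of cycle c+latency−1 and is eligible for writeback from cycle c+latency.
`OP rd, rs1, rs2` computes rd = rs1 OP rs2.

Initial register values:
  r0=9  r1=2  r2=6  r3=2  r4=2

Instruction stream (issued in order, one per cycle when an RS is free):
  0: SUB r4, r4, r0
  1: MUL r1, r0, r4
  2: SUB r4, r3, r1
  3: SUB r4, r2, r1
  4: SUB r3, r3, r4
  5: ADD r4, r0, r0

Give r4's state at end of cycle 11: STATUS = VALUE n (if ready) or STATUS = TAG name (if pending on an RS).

cycle 1: issue SUB r4<-Add1 // r0:9,r1:2,r2:6,r3:2,r4:Add1
cycle 2: issue MUL r1<-Mul1 // r0:9,r1:Mul1,r2:6,r3:2,r4:Add1
cycle 3: issue SUB r4<-Add2 // r0:9,r1:Mul1,r2:6,r3:2,r4:Add2
cycle 4: CDB Add1=-7; issue SUB r4<-Add1 // r0:9,r1:Mul1,r2:6,r3:2,r4:Add1
cycle 5: stall // r0:9,r1:Mul1,r2:6,r3:2,r4:Add1
cycle 6: stall // r0:9,r1:Mul1,r2:6,r3:2,r4:Add1
cycle 7: stall // r0:9,r1:Mul1,r2:6,r3:2,r4:Add1
cycle 8: CDB Mul1=-63; stall // r0:9,r1:-63,r2:6,r3:2,r4:Add1
cycle 9: stall // r0:9,r1:-63,r2:6,r3:2,r4:Add1
cycle 10: stall // r0:9,r1:-63,r2:6,r3:2,r4:Add1
cycle 11: CDB Add1=69; issue SUB r3<-Add1 // r0:9,r1:-63,r2:6,r3:Add1,r4:69

STATUS = VALUE 69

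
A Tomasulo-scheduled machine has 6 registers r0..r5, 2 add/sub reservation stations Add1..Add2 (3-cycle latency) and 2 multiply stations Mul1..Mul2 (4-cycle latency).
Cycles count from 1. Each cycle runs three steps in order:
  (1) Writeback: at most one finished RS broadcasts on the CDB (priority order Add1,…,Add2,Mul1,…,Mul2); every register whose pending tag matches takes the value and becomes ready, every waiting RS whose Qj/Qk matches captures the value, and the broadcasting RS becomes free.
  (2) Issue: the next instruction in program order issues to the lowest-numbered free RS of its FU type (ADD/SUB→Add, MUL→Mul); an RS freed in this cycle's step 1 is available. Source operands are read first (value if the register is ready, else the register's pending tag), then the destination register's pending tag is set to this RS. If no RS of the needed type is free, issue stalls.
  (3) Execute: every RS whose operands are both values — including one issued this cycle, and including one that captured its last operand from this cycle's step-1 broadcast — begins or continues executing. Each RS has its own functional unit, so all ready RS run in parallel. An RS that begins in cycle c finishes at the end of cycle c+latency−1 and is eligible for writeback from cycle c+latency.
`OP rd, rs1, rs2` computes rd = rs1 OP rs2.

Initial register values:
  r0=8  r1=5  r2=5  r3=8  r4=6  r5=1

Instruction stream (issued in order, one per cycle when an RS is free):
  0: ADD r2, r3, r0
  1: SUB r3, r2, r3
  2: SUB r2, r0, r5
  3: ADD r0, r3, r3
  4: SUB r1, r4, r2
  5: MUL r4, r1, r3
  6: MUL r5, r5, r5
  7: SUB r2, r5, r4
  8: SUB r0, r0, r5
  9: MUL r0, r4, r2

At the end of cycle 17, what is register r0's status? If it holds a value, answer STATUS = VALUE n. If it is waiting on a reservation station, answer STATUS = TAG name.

c1: issue ADD r2<-Add1 | r0:8,r1:5,r2:Add1,r3:8,r4:6,r5:1
c2: issue SUB r3<-Add2 | r0:8,r1:5,r2:Add1,r3:Add2,r4:6,r5:1
c3: stall | r0:8,r1:5,r2:Add1,r3:Add2,r4:6,r5:1
c4: CDB Add1=16; issue SUB r2<-Add1 | r0:8,r1:5,r2:Add1,r3:Add2,r4:6,r5:1
c5: stall | r0:8,r1:5,r2:Add1,r3:Add2,r4:6,r5:1
c6: stall | r0:8,r1:5,r2:Add1,r3:Add2,r4:6,r5:1
c7: CDB Add1=7; issue ADD r0<-Add1 | r0:Add1,r1:5,r2:7,r3:Add2,r4:6,r5:1
c8: CDB Add2=8; issue SUB r1<-Add2 | r0:Add1,r1:Add2,r2:7,r3:8,r4:6,r5:1
c9: issue MUL r4<-Mul1 | r0:Add1,r1:Add2,r2:7,r3:8,r4:Mul1,r5:1
c10: issue MUL r5<-Mul2 | r0:Add1,r1:Add2,r2:7,r3:8,r4:Mul1,r5:Mul2
c11: CDB Add1=16; issue SUB r2<-Add1 | r0:16,r1:Add2,r2:Add1,r3:8,r4:Mul1,r5:Mul2
c12: CDB Add2=-1; issue SUB r0<-Add2 | r0:Add2,r1:-1,r2:Add1,r3:8,r4:Mul1,r5:Mul2
c13: stall | r0:Add2,r1:-1,r2:Add1,r3:8,r4:Mul1,r5:Mul2
c14: CDB Mul2=1; issue MUL r0<-Mul2 | r0:Mul2,r1:-1,r2:Add1,r3:8,r4:Mul1,r5:1
c15: - | r0:Mul2,r1:-1,r2:Add1,r3:8,r4:Mul1,r5:1
c16: CDB Mul1=-8 | r0:Mul2,r1:-1,r2:Add1,r3:8,r4:-8,r5:1
c17: CDB Add2=15 | r0:Mul2,r1:-1,r2:Add1,r3:8,r4:-8,r5:1

STATUS = TAG Mul2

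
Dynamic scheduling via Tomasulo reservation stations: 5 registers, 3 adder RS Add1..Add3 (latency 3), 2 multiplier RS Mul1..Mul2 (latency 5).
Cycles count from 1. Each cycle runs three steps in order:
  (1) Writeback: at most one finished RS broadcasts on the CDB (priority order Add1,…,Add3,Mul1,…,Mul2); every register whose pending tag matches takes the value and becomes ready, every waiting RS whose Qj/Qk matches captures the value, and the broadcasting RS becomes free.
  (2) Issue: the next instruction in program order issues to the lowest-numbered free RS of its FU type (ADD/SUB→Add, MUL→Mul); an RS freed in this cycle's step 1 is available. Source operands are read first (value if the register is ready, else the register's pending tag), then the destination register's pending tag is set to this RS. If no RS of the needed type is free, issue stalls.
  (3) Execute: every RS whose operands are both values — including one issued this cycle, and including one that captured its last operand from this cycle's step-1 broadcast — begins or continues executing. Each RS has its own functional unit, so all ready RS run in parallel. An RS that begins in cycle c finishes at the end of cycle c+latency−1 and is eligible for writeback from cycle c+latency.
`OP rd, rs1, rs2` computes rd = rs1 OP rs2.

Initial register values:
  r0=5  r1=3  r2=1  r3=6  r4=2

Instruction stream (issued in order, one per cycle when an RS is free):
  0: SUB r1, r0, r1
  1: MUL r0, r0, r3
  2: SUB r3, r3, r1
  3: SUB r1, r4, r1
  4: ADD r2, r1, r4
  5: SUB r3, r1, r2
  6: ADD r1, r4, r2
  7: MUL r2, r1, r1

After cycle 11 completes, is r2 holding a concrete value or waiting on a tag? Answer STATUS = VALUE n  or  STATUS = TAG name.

STATUS = TAG Mul1

c1: issue SUB r1<-Add1 | r0:5,r1:Add1,r2:1,r3:6,r4:2
c2: issue MUL r0<-Mul1 | r0:Mul1,r1:Add1,r2:1,r3:6,r4:2
c3: issue SUB r3<-Add2 | r0:Mul1,r1:Add1,r2:1,r3:Add2,r4:2
c4: CDB Add1=2; issue SUB r1<-Add1 | r0:Mul1,r1:Add1,r2:1,r3:Add2,r4:2
c5: issue ADD r2<-Add3 | r0:Mul1,r1:Add1,r2:Add3,r3:Add2,r4:2
c6: stall | r0:Mul1,r1:Add1,r2:Add3,r3:Add2,r4:2
c7: CDB Add1=0; issue SUB r3<-Add1 | r0:Mul1,r1:0,r2:Add3,r3:Add1,r4:2
c8: CDB Add2=4; issue ADD r1<-Add2 | r0:Mul1,r1:Add2,r2:Add3,r3:Add1,r4:2
c9: CDB Mul1=30; issue MUL r2<-Mul1 | r0:30,r1:Add2,r2:Mul1,r3:Add1,r4:2
c10: CDB Add3=2 | r0:30,r1:Add2,r2:Mul1,r3:Add1,r4:2
c11: - | r0:30,r1:Add2,r2:Mul1,r3:Add1,r4:2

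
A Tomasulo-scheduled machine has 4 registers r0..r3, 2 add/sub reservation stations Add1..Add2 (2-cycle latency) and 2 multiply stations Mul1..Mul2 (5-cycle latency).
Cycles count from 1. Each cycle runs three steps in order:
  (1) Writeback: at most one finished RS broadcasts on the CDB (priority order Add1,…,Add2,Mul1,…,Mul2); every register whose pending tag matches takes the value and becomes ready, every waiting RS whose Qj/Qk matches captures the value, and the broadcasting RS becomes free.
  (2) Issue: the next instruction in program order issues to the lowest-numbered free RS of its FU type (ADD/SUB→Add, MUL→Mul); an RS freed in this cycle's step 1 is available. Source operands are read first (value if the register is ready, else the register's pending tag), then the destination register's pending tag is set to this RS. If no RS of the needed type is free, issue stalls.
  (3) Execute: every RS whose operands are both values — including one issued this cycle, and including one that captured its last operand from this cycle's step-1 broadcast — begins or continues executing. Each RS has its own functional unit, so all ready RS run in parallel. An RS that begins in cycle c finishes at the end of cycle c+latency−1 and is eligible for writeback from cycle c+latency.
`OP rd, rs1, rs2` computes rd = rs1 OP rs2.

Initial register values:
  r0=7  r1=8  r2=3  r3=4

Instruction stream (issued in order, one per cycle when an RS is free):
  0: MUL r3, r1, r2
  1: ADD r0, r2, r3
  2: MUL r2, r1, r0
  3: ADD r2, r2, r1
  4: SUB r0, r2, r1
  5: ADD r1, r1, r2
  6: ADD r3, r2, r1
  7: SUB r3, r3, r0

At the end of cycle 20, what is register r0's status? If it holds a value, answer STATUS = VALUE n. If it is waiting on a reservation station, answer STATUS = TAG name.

cycle 1: issue MUL r3<-Mul1 // r0:7,r1:8,r2:3,r3:Mul1
cycle 2: issue ADD r0<-Add1 // r0:Add1,r1:8,r2:3,r3:Mul1
cycle 3: issue MUL r2<-Mul2 // r0:Add1,r1:8,r2:Mul2,r3:Mul1
cycle 4: issue ADD r2<-Add2 // r0:Add1,r1:8,r2:Add2,r3:Mul1
cycle 5: stall // r0:Add1,r1:8,r2:Add2,r3:Mul1
cycle 6: CDB Mul1=24; stall // r0:Add1,r1:8,r2:Add2,r3:24
cycle 7: stall // r0:Add1,r1:8,r2:Add2,r3:24
cycle 8: CDB Add1=27; issue SUB r0<-Add1 // r0:Add1,r1:8,r2:Add2,r3:24
cycle 9: stall // r0:Add1,r1:8,r2:Add2,r3:24
cycle 10: stall // r0:Add1,r1:8,r2:Add2,r3:24
cycle 11: stall // r0:Add1,r1:8,r2:Add2,r3:24
cycle 12: stall // r0:Add1,r1:8,r2:Add2,r3:24
cycle 13: CDB Mul2=216; stall // r0:Add1,r1:8,r2:Add2,r3:24
cycle 14: stall // r0:Add1,r1:8,r2:Add2,r3:24
cycle 15: CDB Add2=224; issue ADD r1<-Add2 // r0:Add1,r1:Add2,r2:224,r3:24
cycle 16: stall // r0:Add1,r1:Add2,r2:224,r3:24
cycle 17: CDB Add1=216; issue ADD r3<-Add1 // r0:216,r1:Add2,r2:224,r3:Add1
cycle 18: CDB Add2=232; issue SUB r3<-Add2 // r0:216,r1:232,r2:224,r3:Add2
cycle 19: - // r0:216,r1:232,r2:224,r3:Add2
cycle 20: CDB Add1=456 // r0:216,r1:232,r2:224,r3:Add2

STATUS = VALUE 216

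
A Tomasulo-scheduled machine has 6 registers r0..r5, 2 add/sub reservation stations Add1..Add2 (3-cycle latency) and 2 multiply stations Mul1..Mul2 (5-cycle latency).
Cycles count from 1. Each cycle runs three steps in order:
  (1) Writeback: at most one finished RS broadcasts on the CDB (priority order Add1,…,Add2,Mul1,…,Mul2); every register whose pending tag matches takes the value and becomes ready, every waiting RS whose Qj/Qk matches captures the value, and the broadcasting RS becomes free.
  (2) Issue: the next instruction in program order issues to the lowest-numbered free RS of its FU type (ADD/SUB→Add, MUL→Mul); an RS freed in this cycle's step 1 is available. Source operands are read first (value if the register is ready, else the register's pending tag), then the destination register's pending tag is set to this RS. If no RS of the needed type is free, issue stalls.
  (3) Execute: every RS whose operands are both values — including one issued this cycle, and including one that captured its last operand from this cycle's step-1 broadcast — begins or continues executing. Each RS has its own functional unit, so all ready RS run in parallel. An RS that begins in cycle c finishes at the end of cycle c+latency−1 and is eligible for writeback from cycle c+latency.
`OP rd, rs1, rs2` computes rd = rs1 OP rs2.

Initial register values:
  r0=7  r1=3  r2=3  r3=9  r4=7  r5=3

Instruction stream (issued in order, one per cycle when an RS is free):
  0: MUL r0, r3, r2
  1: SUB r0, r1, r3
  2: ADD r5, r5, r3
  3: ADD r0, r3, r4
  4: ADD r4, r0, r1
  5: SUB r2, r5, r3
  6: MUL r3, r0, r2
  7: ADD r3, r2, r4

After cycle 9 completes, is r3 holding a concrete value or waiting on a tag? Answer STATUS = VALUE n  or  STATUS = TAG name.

STATUS = TAG Mul1

cycle 1: issue MUL r0<-Mul1 // r0:Mul1,r1:3,r2:3,r3:9,r4:7,r5:3
cycle 2: issue SUB r0<-Add1 // r0:Add1,r1:3,r2:3,r3:9,r4:7,r5:3
cycle 3: issue ADD r5<-Add2 // r0:Add1,r1:3,r2:3,r3:9,r4:7,r5:Add2
cycle 4: stall // r0:Add1,r1:3,r2:3,r3:9,r4:7,r5:Add2
cycle 5: CDB Add1=-6; issue ADD r0<-Add1 // r0:Add1,r1:3,r2:3,r3:9,r4:7,r5:Add2
cycle 6: CDB Add2=12; issue ADD r4<-Add2 // r0:Add1,r1:3,r2:3,r3:9,r4:Add2,r5:12
cycle 7: CDB Mul1=27; stall // r0:Add1,r1:3,r2:3,r3:9,r4:Add2,r5:12
cycle 8: CDB Add1=16; issue SUB r2<-Add1 // r0:16,r1:3,r2:Add1,r3:9,r4:Add2,r5:12
cycle 9: issue MUL r3<-Mul1 // r0:16,r1:3,r2:Add1,r3:Mul1,r4:Add2,r5:12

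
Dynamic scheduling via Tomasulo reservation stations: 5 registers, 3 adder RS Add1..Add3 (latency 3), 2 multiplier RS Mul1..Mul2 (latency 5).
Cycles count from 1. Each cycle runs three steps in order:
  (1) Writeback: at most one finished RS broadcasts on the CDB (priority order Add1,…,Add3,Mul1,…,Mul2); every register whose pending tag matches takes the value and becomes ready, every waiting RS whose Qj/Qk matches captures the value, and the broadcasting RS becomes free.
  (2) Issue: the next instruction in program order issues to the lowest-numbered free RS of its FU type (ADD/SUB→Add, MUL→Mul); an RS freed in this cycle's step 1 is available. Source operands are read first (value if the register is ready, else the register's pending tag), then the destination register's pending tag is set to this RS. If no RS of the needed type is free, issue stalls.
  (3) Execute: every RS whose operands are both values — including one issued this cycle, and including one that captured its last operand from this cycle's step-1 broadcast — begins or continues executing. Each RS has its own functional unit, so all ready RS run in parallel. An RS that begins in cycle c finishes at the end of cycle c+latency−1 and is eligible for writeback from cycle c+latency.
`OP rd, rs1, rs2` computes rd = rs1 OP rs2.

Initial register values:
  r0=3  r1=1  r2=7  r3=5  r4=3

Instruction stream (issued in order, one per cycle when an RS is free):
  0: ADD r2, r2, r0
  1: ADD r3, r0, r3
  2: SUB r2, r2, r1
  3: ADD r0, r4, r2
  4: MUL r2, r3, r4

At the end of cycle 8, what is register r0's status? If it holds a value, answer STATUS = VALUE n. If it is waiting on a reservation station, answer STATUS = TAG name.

c1: issue ADD r2<-Add1 | r0:3,r1:1,r2:Add1,r3:5,r4:3
c2: issue ADD r3<-Add2 | r0:3,r1:1,r2:Add1,r3:Add2,r4:3
c3: issue SUB r2<-Add3 | r0:3,r1:1,r2:Add3,r3:Add2,r4:3
c4: CDB Add1=10; issue ADD r0<-Add1 | r0:Add1,r1:1,r2:Add3,r3:Add2,r4:3
c5: CDB Add2=8; issue MUL r2<-Mul1 | r0:Add1,r1:1,r2:Mul1,r3:8,r4:3
c6: - | r0:Add1,r1:1,r2:Mul1,r3:8,r4:3
c7: CDB Add3=9 | r0:Add1,r1:1,r2:Mul1,r3:8,r4:3
c8: - | r0:Add1,r1:1,r2:Mul1,r3:8,r4:3

STATUS = TAG Add1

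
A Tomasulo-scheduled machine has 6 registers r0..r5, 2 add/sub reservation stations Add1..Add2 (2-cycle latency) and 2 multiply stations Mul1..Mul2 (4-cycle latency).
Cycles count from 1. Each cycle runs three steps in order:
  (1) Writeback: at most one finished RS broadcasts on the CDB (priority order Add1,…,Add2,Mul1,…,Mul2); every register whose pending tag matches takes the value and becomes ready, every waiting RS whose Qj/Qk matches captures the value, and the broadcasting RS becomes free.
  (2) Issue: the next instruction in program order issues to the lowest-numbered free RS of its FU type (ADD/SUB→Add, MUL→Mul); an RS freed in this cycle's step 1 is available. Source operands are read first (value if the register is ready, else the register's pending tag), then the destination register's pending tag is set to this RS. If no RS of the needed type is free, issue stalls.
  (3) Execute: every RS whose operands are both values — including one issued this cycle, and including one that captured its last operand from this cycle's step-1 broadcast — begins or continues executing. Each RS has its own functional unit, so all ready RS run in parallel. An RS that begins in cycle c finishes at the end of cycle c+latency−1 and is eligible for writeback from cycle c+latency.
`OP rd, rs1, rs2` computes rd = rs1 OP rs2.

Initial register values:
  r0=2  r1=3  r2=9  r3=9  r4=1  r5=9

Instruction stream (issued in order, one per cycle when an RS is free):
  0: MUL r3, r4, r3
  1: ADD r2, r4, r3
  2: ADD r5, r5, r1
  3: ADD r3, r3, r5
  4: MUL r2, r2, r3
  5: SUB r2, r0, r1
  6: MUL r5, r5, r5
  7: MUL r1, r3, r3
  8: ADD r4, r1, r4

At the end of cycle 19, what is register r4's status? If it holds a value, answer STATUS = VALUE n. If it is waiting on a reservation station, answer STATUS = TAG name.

STATUS = VALUE 442

c1: issue MUL r3<-Mul1 | r0:2,r1:3,r2:9,r3:Mul1,r4:1,r5:9
c2: issue ADD r2<-Add1 | r0:2,r1:3,r2:Add1,r3:Mul1,r4:1,r5:9
c3: issue ADD r5<-Add2 | r0:2,r1:3,r2:Add1,r3:Mul1,r4:1,r5:Add2
c4: stall | r0:2,r1:3,r2:Add1,r3:Mul1,r4:1,r5:Add2
c5: CDB Add2=12; issue ADD r3<-Add2 | r0:2,r1:3,r2:Add1,r3:Add2,r4:1,r5:12
c6: CDB Mul1=9; issue MUL r2<-Mul1 | r0:2,r1:3,r2:Mul1,r3:Add2,r4:1,r5:12
c7: stall | r0:2,r1:3,r2:Mul1,r3:Add2,r4:1,r5:12
c8: CDB Add1=10; issue SUB r2<-Add1 | r0:2,r1:3,r2:Add1,r3:Add2,r4:1,r5:12
c9: CDB Add2=21; issue MUL r5<-Mul2 | r0:2,r1:3,r2:Add1,r3:21,r4:1,r5:Mul2
c10: CDB Add1=-1; stall | r0:2,r1:3,r2:-1,r3:21,r4:1,r5:Mul2
c11: stall | r0:2,r1:3,r2:-1,r3:21,r4:1,r5:Mul2
c12: stall | r0:2,r1:3,r2:-1,r3:21,r4:1,r5:Mul2
c13: CDB Mul1=210; issue MUL r1<-Mul1 | r0:2,r1:Mul1,r2:-1,r3:21,r4:1,r5:Mul2
c14: CDB Mul2=144; issue ADD r4<-Add1 | r0:2,r1:Mul1,r2:-1,r3:21,r4:Add1,r5:144
c15: - | r0:2,r1:Mul1,r2:-1,r3:21,r4:Add1,r5:144
c16: - | r0:2,r1:Mul1,r2:-1,r3:21,r4:Add1,r5:144
c17: CDB Mul1=441 | r0:2,r1:441,r2:-1,r3:21,r4:Add1,r5:144
c18: - | r0:2,r1:441,r2:-1,r3:21,r4:Add1,r5:144
c19: CDB Add1=442 | r0:2,r1:441,r2:-1,r3:21,r4:442,r5:144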